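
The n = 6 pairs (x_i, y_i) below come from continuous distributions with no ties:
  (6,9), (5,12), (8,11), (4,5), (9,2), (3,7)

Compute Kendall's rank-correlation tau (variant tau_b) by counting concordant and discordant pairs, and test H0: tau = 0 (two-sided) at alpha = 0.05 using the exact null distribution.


Step 1: Enumerate the 15 unordered pairs (i,j) with i<j and classify each by sign(x_j-x_i) * sign(y_j-y_i).
  (1,2):dx=-1,dy=+3->D; (1,3):dx=+2,dy=+2->C; (1,4):dx=-2,dy=-4->C; (1,5):dx=+3,dy=-7->D
  (1,6):dx=-3,dy=-2->C; (2,3):dx=+3,dy=-1->D; (2,4):dx=-1,dy=-7->C; (2,5):dx=+4,dy=-10->D
  (2,6):dx=-2,dy=-5->C; (3,4):dx=-4,dy=-6->C; (3,5):dx=+1,dy=-9->D; (3,6):dx=-5,dy=-4->C
  (4,5):dx=+5,dy=-3->D; (4,6):dx=-1,dy=+2->D; (5,6):dx=-6,dy=+5->D
Step 2: C = 7, D = 8, total pairs = 15.
Step 3: tau = (C - D)/(n(n-1)/2) = (7 - 8)/15 = -0.066667.
Step 4: Exact two-sided p-value (enumerate n! = 720 permutations of y under H0): p = 1.000000.
Step 5: alpha = 0.05. fail to reject H0.

tau_b = -0.0667 (C=7, D=8), p = 1.000000, fail to reject H0.


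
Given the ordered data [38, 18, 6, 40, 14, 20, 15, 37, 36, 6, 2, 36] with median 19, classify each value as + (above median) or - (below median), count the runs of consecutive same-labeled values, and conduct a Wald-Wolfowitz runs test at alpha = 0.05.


Step 1: Compute median = 19; label A = above, B = below.
Labels in order: ABBABABAABBA  (n_A = 6, n_B = 6)
Step 2: Count runs R = 9.
Step 3: Under H0 (random ordering), E[R] = 2*n_A*n_B/(n_A+n_B) + 1 = 2*6*6/12 + 1 = 7.0000.
        Var[R] = 2*n_A*n_B*(2*n_A*n_B - n_A - n_B) / ((n_A+n_B)^2 * (n_A+n_B-1)) = 4320/1584 = 2.7273.
        SD[R] = 1.6514.
Step 4: Continuity-corrected z = (R - 0.5 - E[R]) / SD[R] = (9 - 0.5 - 7.0000) / 1.6514 = 0.9083.
Step 5: Two-sided p-value via normal approximation = 2*(1 - Phi(|z|)) = 0.363722.
Step 6: alpha = 0.05. fail to reject H0.

R = 9, z = 0.9083, p = 0.363722, fail to reject H0.


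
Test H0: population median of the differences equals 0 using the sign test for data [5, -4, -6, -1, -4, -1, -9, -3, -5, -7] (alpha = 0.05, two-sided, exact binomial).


Step 1: Discard zero differences. Original n = 10; n_eff = number of nonzero differences = 10.
Nonzero differences (with sign): +5, -4, -6, -1, -4, -1, -9, -3, -5, -7
Step 2: Count signs: positive = 1, negative = 9.
Step 3: Under H0: P(positive) = 0.5, so the number of positives S ~ Bin(10, 0.5).
Step 4: Two-sided exact p-value = sum of Bin(10,0.5) probabilities at or below the observed probability = 0.021484.
Step 5: alpha = 0.05. reject H0.

n_eff = 10, pos = 1, neg = 9, p = 0.021484, reject H0.


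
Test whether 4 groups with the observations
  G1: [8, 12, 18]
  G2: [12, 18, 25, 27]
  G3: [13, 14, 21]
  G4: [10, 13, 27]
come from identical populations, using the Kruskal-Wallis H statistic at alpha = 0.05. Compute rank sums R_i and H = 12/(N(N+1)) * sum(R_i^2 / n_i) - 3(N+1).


Step 1: Combine all N = 13 observations and assign midranks.
sorted (value, group, rank): (8,G1,1), (10,G4,2), (12,G1,3.5), (12,G2,3.5), (13,G3,5.5), (13,G4,5.5), (14,G3,7), (18,G1,8.5), (18,G2,8.5), (21,G3,10), (25,G2,11), (27,G2,12.5), (27,G4,12.5)
Step 2: Sum ranks within each group.
R_1 = 13 (n_1 = 3)
R_2 = 35.5 (n_2 = 4)
R_3 = 22.5 (n_3 = 3)
R_4 = 20 (n_4 = 3)
Step 3: H = 12/(N(N+1)) * sum(R_i^2/n_i) - 3(N+1)
     = 12/(13*14) * (13^2/3 + 35.5^2/4 + 22.5^2/3 + 20^2/3) - 3*14
     = 0.065934 * 673.479 - 42
     = 2.405220.
Step 4: Ties present; correction factor C = 1 - 24/(13^3 - 13) = 0.989011. Corrected H = 2.405220 / 0.989011 = 2.431944.
Step 5: Under H0, H ~ chi^2(3); p-value = 0.487716.
Step 6: alpha = 0.05. fail to reject H0.

H = 2.4319, df = 3, p = 0.487716, fail to reject H0.


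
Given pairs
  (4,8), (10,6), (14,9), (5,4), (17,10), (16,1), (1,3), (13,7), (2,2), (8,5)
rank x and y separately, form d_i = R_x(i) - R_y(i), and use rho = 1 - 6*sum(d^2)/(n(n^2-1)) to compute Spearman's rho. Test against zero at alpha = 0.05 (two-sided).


Step 1: Rank x and y separately (midranks; no ties here).
rank(x): 4->3, 10->6, 14->8, 5->4, 17->10, 16->9, 1->1, 13->7, 2->2, 8->5
rank(y): 8->8, 6->6, 9->9, 4->4, 10->10, 1->1, 3->3, 7->7, 2->2, 5->5
Step 2: d_i = R_x(i) - R_y(i); compute d_i^2.
  (3-8)^2=25, (6-6)^2=0, (8-9)^2=1, (4-4)^2=0, (10-10)^2=0, (9-1)^2=64, (1-3)^2=4, (7-7)^2=0, (2-2)^2=0, (5-5)^2=0
sum(d^2) = 94.
Step 3: rho = 1 - 6*94 / (10*(10^2 - 1)) = 1 - 564/990 = 0.430303.
Step 4: Under H0, t = rho * sqrt((n-2)/(1-rho^2)) = 1.3483 ~ t(8).
Step 5: Two-sided p-value from the t-distribution with 8 df = 0.214492.
Step 6: alpha = 0.05. fail to reject H0.

rho = 0.4303, p = 0.214492, fail to reject H0 at alpha = 0.05.


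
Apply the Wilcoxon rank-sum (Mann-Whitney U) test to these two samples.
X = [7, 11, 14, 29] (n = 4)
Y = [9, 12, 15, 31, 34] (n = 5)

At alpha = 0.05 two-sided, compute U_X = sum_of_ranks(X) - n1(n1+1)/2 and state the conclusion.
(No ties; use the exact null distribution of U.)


Step 1: Combine and sort all 9 observations; assign midranks.
sorted (value, group): (7,X), (9,Y), (11,X), (12,Y), (14,X), (15,Y), (29,X), (31,Y), (34,Y)
ranks: 7->1, 9->2, 11->3, 12->4, 14->5, 15->6, 29->7, 31->8, 34->9
Step 2: Rank sum for X: R1 = 1 + 3 + 5 + 7 = 16.
Step 3: U_X = R1 - n1(n1+1)/2 = 16 - 4*5/2 = 16 - 10 = 6.
       U_Y = n1*n2 - U_X = 20 - 6 = 14.
Step 4: No ties, so the exact null distribution of U (based on enumerating the C(9,4) = 126 equally likely rank assignments) gives the two-sided p-value.
Step 5: p-value = 0.412698; compare to alpha = 0.05. fail to reject H0.

U_X = 6, p = 0.412698, fail to reject H0 at alpha = 0.05.


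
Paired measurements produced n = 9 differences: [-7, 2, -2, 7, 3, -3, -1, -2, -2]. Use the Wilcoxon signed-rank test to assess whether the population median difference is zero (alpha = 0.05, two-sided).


Step 1: Drop any zero differences (none here) and take |d_i|.
|d| = [7, 2, 2, 7, 3, 3, 1, 2, 2]
Step 2: Midrank |d_i| (ties get averaged ranks).
ranks: |7|->8.5, |2|->3.5, |2|->3.5, |7|->8.5, |3|->6.5, |3|->6.5, |1|->1, |2|->3.5, |2|->3.5
Step 3: Attach original signs; sum ranks with positive sign and with negative sign.
W+ = 3.5 + 8.5 + 6.5 = 18.5
W- = 8.5 + 3.5 + 6.5 + 1 + 3.5 + 3.5 = 26.5
(Check: W+ + W- = 45 should equal n(n+1)/2 = 45.)
Step 4: Test statistic W = min(W+, W-) = 18.5.
Step 5: Ties in |d|, so use the tie-corrected normal approximation.
        E[W] = n(n+1)/4 = 9*10/4 = 22.5.
        Tie groups: |d|=2 (t=4), |d|=3 (t=2), |d|=7 (t=2); sum(t^3 - t) = 72.
        Var[W] = n(n+1)(2n+1)/24 - sum(t^3-t)/48 = 1710/24 - 72/48 = 69.75.
        z = (W - E[W]) / sqrt(Var[W]) = (18.5 - 22.5) / 8.3516 = -0.4789.
        Two-sided p = 2*Phi(z) = 0.631976.
Step 6: alpha = 0.05. fail to reject H0.

W+ = 18.5, W- = 26.5, W = min = 18.5, p = 0.631976, fail to reject H0.


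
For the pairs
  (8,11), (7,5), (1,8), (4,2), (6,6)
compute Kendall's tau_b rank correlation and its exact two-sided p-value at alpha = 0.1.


Step 1: Enumerate the 10 unordered pairs (i,j) with i<j and classify each by sign(x_j-x_i) * sign(y_j-y_i).
  (1,2):dx=-1,dy=-6->C; (1,3):dx=-7,dy=-3->C; (1,4):dx=-4,dy=-9->C; (1,5):dx=-2,dy=-5->C
  (2,3):dx=-6,dy=+3->D; (2,4):dx=-3,dy=-3->C; (2,5):dx=-1,dy=+1->D; (3,4):dx=+3,dy=-6->D
  (3,5):dx=+5,dy=-2->D; (4,5):dx=+2,dy=+4->C
Step 2: C = 6, D = 4, total pairs = 10.
Step 3: tau = (C - D)/(n(n-1)/2) = (6 - 4)/10 = 0.200000.
Step 4: Exact two-sided p-value (enumerate n! = 120 permutations of y under H0): p = 0.816667.
Step 5: alpha = 0.1. fail to reject H0.

tau_b = 0.2000 (C=6, D=4), p = 0.816667, fail to reject H0.


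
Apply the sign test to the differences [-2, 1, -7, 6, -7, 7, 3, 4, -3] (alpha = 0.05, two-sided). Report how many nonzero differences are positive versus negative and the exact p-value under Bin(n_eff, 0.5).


Step 1: Discard zero differences. Original n = 9; n_eff = number of nonzero differences = 9.
Nonzero differences (with sign): -2, +1, -7, +6, -7, +7, +3, +4, -3
Step 2: Count signs: positive = 5, negative = 4.
Step 3: Under H0: P(positive) = 0.5, so the number of positives S ~ Bin(9, 0.5).
Step 4: Two-sided exact p-value = sum of Bin(9,0.5) probabilities at or below the observed probability = 1.000000.
Step 5: alpha = 0.05. fail to reject H0.

n_eff = 9, pos = 5, neg = 4, p = 1.000000, fail to reject H0.


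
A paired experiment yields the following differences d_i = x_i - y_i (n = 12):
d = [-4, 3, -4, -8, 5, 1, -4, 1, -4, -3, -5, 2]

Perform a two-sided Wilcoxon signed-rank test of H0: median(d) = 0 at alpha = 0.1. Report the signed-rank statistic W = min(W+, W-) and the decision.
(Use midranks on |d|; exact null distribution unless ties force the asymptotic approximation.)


Step 1: Drop any zero differences (none here) and take |d_i|.
|d| = [4, 3, 4, 8, 5, 1, 4, 1, 4, 3, 5, 2]
Step 2: Midrank |d_i| (ties get averaged ranks).
ranks: |4|->7.5, |3|->4.5, |4|->7.5, |8|->12, |5|->10.5, |1|->1.5, |4|->7.5, |1|->1.5, |4|->7.5, |3|->4.5, |5|->10.5, |2|->3
Step 3: Attach original signs; sum ranks with positive sign and with negative sign.
W+ = 4.5 + 10.5 + 1.5 + 1.5 + 3 = 21
W- = 7.5 + 7.5 + 12 + 7.5 + 7.5 + 4.5 + 10.5 = 57
(Check: W+ + W- = 78 should equal n(n+1)/2 = 78.)
Step 4: Test statistic W = min(W+, W-) = 21.
Step 5: Ties in |d|, so use the tie-corrected normal approximation.
        E[W] = n(n+1)/4 = 12*13/4 = 39.
        Tie groups: |d|=1 (t=2), |d|=3 (t=2), |d|=4 (t=4), |d|=5 (t=2); sum(t^3 - t) = 78.
        Var[W] = n(n+1)(2n+1)/24 - sum(t^3-t)/48 = 3900/24 - 78/48 = 160.875.
        z = (W - E[W]) / sqrt(Var[W]) = (21 - 39) / 12.6837 = -1.4191.
        Two-sided p = 2*Phi(z) = 0.155855.
Step 6: alpha = 0.1. fail to reject H0.

W+ = 21, W- = 57, W = min = 21, p = 0.155855, fail to reject H0.


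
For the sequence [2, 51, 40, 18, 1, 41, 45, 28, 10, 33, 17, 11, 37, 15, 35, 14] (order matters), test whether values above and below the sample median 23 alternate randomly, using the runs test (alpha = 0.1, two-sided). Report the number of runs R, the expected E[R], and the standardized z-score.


Step 1: Compute median = 23; label A = above, B = below.
Labels in order: BAABBAAABABBABAB  (n_A = 8, n_B = 8)
Step 2: Count runs R = 11.
Step 3: Under H0 (random ordering), E[R] = 2*n_A*n_B/(n_A+n_B) + 1 = 2*8*8/16 + 1 = 9.0000.
        Var[R] = 2*n_A*n_B*(2*n_A*n_B - n_A - n_B) / ((n_A+n_B)^2 * (n_A+n_B-1)) = 14336/3840 = 3.7333.
        SD[R] = 1.9322.
Step 4: Continuity-corrected z = (R - 0.5 - E[R]) / SD[R] = (11 - 0.5 - 9.0000) / 1.9322 = 0.7763.
Step 5: Two-sided p-value via normal approximation = 2*(1 - Phi(|z|)) = 0.437558.
Step 6: alpha = 0.1. fail to reject H0.

R = 11, z = 0.7763, p = 0.437558, fail to reject H0.


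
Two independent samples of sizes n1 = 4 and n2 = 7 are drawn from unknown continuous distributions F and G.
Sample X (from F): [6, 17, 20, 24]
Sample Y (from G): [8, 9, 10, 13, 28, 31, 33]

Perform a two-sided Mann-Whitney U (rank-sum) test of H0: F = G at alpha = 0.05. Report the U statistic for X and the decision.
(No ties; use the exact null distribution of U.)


Step 1: Combine and sort all 11 observations; assign midranks.
sorted (value, group): (6,X), (8,Y), (9,Y), (10,Y), (13,Y), (17,X), (20,X), (24,X), (28,Y), (31,Y), (33,Y)
ranks: 6->1, 8->2, 9->3, 10->4, 13->5, 17->6, 20->7, 24->8, 28->9, 31->10, 33->11
Step 2: Rank sum for X: R1 = 1 + 6 + 7 + 8 = 22.
Step 3: U_X = R1 - n1(n1+1)/2 = 22 - 4*5/2 = 22 - 10 = 12.
       U_Y = n1*n2 - U_X = 28 - 12 = 16.
Step 4: No ties, so the exact null distribution of U (based on enumerating the C(11,4) = 330 equally likely rank assignments) gives the two-sided p-value.
Step 5: p-value = 0.787879; compare to alpha = 0.05. fail to reject H0.

U_X = 12, p = 0.787879, fail to reject H0 at alpha = 0.05.


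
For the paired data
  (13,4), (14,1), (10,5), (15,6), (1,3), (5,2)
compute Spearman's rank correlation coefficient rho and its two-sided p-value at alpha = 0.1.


Step 1: Rank x and y separately (midranks; no ties here).
rank(x): 13->4, 14->5, 10->3, 15->6, 1->1, 5->2
rank(y): 4->4, 1->1, 5->5, 6->6, 3->3, 2->2
Step 2: d_i = R_x(i) - R_y(i); compute d_i^2.
  (4-4)^2=0, (5-1)^2=16, (3-5)^2=4, (6-6)^2=0, (1-3)^2=4, (2-2)^2=0
sum(d^2) = 24.
Step 3: rho = 1 - 6*24 / (6*(6^2 - 1)) = 1 - 144/210 = 0.314286.
Step 4: Under H0, t = rho * sqrt((n-2)/(1-rho^2)) = 0.6621 ~ t(4).
Step 5: Two-sided p-value from the t-distribution with 4 df = 0.544093.
Step 6: alpha = 0.1. fail to reject H0.

rho = 0.3143, p = 0.544093, fail to reject H0 at alpha = 0.1.


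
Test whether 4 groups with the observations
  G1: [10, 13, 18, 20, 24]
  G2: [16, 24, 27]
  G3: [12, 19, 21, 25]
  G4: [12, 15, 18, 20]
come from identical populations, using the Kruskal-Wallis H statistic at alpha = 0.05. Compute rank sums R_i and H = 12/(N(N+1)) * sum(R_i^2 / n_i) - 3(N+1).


Step 1: Combine all N = 16 observations and assign midranks.
sorted (value, group, rank): (10,G1,1), (12,G3,2.5), (12,G4,2.5), (13,G1,4), (15,G4,5), (16,G2,6), (18,G1,7.5), (18,G4,7.5), (19,G3,9), (20,G1,10.5), (20,G4,10.5), (21,G3,12), (24,G1,13.5), (24,G2,13.5), (25,G3,15), (27,G2,16)
Step 2: Sum ranks within each group.
R_1 = 36.5 (n_1 = 5)
R_2 = 35.5 (n_2 = 3)
R_3 = 38.5 (n_3 = 4)
R_4 = 25.5 (n_4 = 4)
Step 3: H = 12/(N(N+1)) * sum(R_i^2/n_i) - 3(N+1)
     = 12/(16*17) * (36.5^2/5 + 35.5^2/3 + 38.5^2/4 + 25.5^2/4) - 3*17
     = 0.044118 * 1219.66 - 51
     = 2.808456.
Step 4: Ties present; correction factor C = 1 - 24/(16^3 - 16) = 0.994118. Corrected H = 2.808456 / 0.994118 = 2.825074.
Step 5: Under H0, H ~ chi^2(3); p-value = 0.419389.
Step 6: alpha = 0.05. fail to reject H0.

H = 2.8251, df = 3, p = 0.419389, fail to reject H0.


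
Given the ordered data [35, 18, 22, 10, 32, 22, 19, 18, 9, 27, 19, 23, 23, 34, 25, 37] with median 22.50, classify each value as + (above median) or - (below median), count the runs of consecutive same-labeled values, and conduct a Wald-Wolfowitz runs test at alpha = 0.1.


Step 1: Compute median = 22.50; label A = above, B = below.
Labels in order: ABBBABBBBABAAAAA  (n_A = 8, n_B = 8)
Step 2: Count runs R = 7.
Step 3: Under H0 (random ordering), E[R] = 2*n_A*n_B/(n_A+n_B) + 1 = 2*8*8/16 + 1 = 9.0000.
        Var[R] = 2*n_A*n_B*(2*n_A*n_B - n_A - n_B) / ((n_A+n_B)^2 * (n_A+n_B-1)) = 14336/3840 = 3.7333.
        SD[R] = 1.9322.
Step 4: Continuity-corrected z = (R + 0.5 - E[R]) / SD[R] = (7 + 0.5 - 9.0000) / 1.9322 = -0.7763.
Step 5: Two-sided p-value via normal approximation = 2*(1 - Phi(|z|)) = 0.437558.
Step 6: alpha = 0.1. fail to reject H0.

R = 7, z = -0.7763, p = 0.437558, fail to reject H0.


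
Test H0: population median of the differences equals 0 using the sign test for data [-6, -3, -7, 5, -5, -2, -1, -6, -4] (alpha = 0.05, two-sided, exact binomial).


Step 1: Discard zero differences. Original n = 9; n_eff = number of nonzero differences = 9.
Nonzero differences (with sign): -6, -3, -7, +5, -5, -2, -1, -6, -4
Step 2: Count signs: positive = 1, negative = 8.
Step 3: Under H0: P(positive) = 0.5, so the number of positives S ~ Bin(9, 0.5).
Step 4: Two-sided exact p-value = sum of Bin(9,0.5) probabilities at or below the observed probability = 0.039062.
Step 5: alpha = 0.05. reject H0.

n_eff = 9, pos = 1, neg = 8, p = 0.039062, reject H0.


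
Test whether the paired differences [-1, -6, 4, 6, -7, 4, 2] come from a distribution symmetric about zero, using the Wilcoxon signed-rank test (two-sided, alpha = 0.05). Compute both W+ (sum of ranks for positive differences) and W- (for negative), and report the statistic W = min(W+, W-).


Step 1: Drop any zero differences (none here) and take |d_i|.
|d| = [1, 6, 4, 6, 7, 4, 2]
Step 2: Midrank |d_i| (ties get averaged ranks).
ranks: |1|->1, |6|->5.5, |4|->3.5, |6|->5.5, |7|->7, |4|->3.5, |2|->2
Step 3: Attach original signs; sum ranks with positive sign and with negative sign.
W+ = 3.5 + 5.5 + 3.5 + 2 = 14.5
W- = 1 + 5.5 + 7 = 13.5
(Check: W+ + W- = 28 should equal n(n+1)/2 = 28.)
Step 4: Test statistic W = min(W+, W-) = 13.5.
Step 5: Ties in |d|, so use the tie-corrected normal approximation.
        E[W] = n(n+1)/4 = 7*8/4 = 14.
        Tie groups: |d|=4 (t=2), |d|=6 (t=2); sum(t^3 - t) = 12.
        Var[W] = n(n+1)(2n+1)/24 - sum(t^3-t)/48 = 840/24 - 12/48 = 34.75.
        z = (W - E[W]) / sqrt(Var[W]) = (13.5 - 14) / 5.8949 = -0.0848.
        Two-sided p = 2*Phi(z) = 0.932405.
Step 6: alpha = 0.05. fail to reject H0.

W+ = 14.5, W- = 13.5, W = min = 13.5, p = 0.932405, fail to reject H0.


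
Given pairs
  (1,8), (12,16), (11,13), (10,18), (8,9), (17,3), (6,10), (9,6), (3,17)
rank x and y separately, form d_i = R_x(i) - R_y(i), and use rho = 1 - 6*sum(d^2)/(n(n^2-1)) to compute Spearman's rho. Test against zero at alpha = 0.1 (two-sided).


Step 1: Rank x and y separately (midranks; no ties here).
rank(x): 1->1, 12->8, 11->7, 10->6, 8->4, 17->9, 6->3, 9->5, 3->2
rank(y): 8->3, 16->7, 13->6, 18->9, 9->4, 3->1, 10->5, 6->2, 17->8
Step 2: d_i = R_x(i) - R_y(i); compute d_i^2.
  (1-3)^2=4, (8-7)^2=1, (7-6)^2=1, (6-9)^2=9, (4-4)^2=0, (9-1)^2=64, (3-5)^2=4, (5-2)^2=9, (2-8)^2=36
sum(d^2) = 128.
Step 3: rho = 1 - 6*128 / (9*(9^2 - 1)) = 1 - 768/720 = -0.066667.
Step 4: Under H0, t = rho * sqrt((n-2)/(1-rho^2)) = -0.1768 ~ t(7).
Step 5: Two-sided p-value from the t-distribution with 7 df = 0.864690.
Step 6: alpha = 0.1. fail to reject H0.

rho = -0.0667, p = 0.864690, fail to reject H0 at alpha = 0.1.


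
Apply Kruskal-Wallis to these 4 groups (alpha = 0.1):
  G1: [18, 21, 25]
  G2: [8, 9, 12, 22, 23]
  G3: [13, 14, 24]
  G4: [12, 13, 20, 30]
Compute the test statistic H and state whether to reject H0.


Step 1: Combine all N = 15 observations and assign midranks.
sorted (value, group, rank): (8,G2,1), (9,G2,2), (12,G2,3.5), (12,G4,3.5), (13,G3,5.5), (13,G4,5.5), (14,G3,7), (18,G1,8), (20,G4,9), (21,G1,10), (22,G2,11), (23,G2,12), (24,G3,13), (25,G1,14), (30,G4,15)
Step 2: Sum ranks within each group.
R_1 = 32 (n_1 = 3)
R_2 = 29.5 (n_2 = 5)
R_3 = 25.5 (n_3 = 3)
R_4 = 33 (n_4 = 4)
Step 3: H = 12/(N(N+1)) * sum(R_i^2/n_i) - 3(N+1)
     = 12/(15*16) * (32^2/3 + 29.5^2/5 + 25.5^2/3 + 33^2/4) - 3*16
     = 0.050000 * 1004.38 - 48
     = 2.219167.
Step 4: Ties present; correction factor C = 1 - 12/(15^3 - 15) = 0.996429. Corrected H = 2.219167 / 0.996429 = 2.227121.
Step 5: Under H0, H ~ chi^2(3); p-value = 0.526626.
Step 6: alpha = 0.1. fail to reject H0.

H = 2.2271, df = 3, p = 0.526626, fail to reject H0.


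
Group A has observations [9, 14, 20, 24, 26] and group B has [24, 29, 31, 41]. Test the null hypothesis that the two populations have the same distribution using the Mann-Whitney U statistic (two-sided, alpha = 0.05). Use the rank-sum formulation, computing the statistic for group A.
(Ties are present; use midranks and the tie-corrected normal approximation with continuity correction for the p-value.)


Step 1: Combine and sort all 9 observations; assign midranks.
sorted (value, group): (9,X), (14,X), (20,X), (24,X), (24,Y), (26,X), (29,Y), (31,Y), (41,Y)
ranks: 9->1, 14->2, 20->3, 24->4.5, 24->4.5, 26->6, 29->7, 31->8, 41->9
Step 2: Rank sum for X: R1 = 1 + 2 + 3 + 4.5 + 6 = 16.5.
Step 3: U_X = R1 - n1(n1+1)/2 = 16.5 - 5*6/2 = 16.5 - 15 = 1.5.
       U_Y = n1*n2 - U_X = 20 - 1.5 = 18.5.
Step 4: Ties are present, so use the tie-corrected normal approximation (with continuity correction) for the p-value.
Step 5: p-value = 0.049090; compare to alpha = 0.05. reject H0.

U_X = 1.5, p = 0.049090, reject H0 at alpha = 0.05.


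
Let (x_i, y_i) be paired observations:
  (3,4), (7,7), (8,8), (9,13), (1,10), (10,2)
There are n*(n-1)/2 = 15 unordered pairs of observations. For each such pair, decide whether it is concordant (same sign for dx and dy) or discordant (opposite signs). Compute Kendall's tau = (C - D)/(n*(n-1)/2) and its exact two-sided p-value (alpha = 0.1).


Step 1: Enumerate the 15 unordered pairs (i,j) with i<j and classify each by sign(x_j-x_i) * sign(y_j-y_i).
  (1,2):dx=+4,dy=+3->C; (1,3):dx=+5,dy=+4->C; (1,4):dx=+6,dy=+9->C; (1,5):dx=-2,dy=+6->D
  (1,6):dx=+7,dy=-2->D; (2,3):dx=+1,dy=+1->C; (2,4):dx=+2,dy=+6->C; (2,5):dx=-6,dy=+3->D
  (2,6):dx=+3,dy=-5->D; (3,4):dx=+1,dy=+5->C; (3,5):dx=-7,dy=+2->D; (3,6):dx=+2,dy=-6->D
  (4,5):dx=-8,dy=-3->C; (4,6):dx=+1,dy=-11->D; (5,6):dx=+9,dy=-8->D
Step 2: C = 7, D = 8, total pairs = 15.
Step 3: tau = (C - D)/(n(n-1)/2) = (7 - 8)/15 = -0.066667.
Step 4: Exact two-sided p-value (enumerate n! = 720 permutations of y under H0): p = 1.000000.
Step 5: alpha = 0.1. fail to reject H0.

tau_b = -0.0667 (C=7, D=8), p = 1.000000, fail to reject H0.


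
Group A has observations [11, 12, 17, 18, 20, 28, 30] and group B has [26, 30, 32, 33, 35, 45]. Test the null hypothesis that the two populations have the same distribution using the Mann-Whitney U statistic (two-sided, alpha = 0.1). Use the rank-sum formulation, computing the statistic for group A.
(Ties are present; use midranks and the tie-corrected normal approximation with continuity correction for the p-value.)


Step 1: Combine and sort all 13 observations; assign midranks.
sorted (value, group): (11,X), (12,X), (17,X), (18,X), (20,X), (26,Y), (28,X), (30,X), (30,Y), (32,Y), (33,Y), (35,Y), (45,Y)
ranks: 11->1, 12->2, 17->3, 18->4, 20->5, 26->6, 28->7, 30->8.5, 30->8.5, 32->10, 33->11, 35->12, 45->13
Step 2: Rank sum for X: R1 = 1 + 2 + 3 + 4 + 5 + 7 + 8.5 = 30.5.
Step 3: U_X = R1 - n1(n1+1)/2 = 30.5 - 7*8/2 = 30.5 - 28 = 2.5.
       U_Y = n1*n2 - U_X = 42 - 2.5 = 39.5.
Step 4: Ties are present, so use the tie-corrected normal approximation (with continuity correction) for the p-value.
Step 5: p-value = 0.010025; compare to alpha = 0.1. reject H0.

U_X = 2.5, p = 0.010025, reject H0 at alpha = 0.1.


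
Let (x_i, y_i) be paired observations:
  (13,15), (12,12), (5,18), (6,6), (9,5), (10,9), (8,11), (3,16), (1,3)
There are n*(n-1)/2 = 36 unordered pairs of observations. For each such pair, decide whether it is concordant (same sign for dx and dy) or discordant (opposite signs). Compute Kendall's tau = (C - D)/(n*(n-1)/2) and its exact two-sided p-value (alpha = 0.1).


Step 1: Enumerate the 36 unordered pairs (i,j) with i<j and classify each by sign(x_j-x_i) * sign(y_j-y_i).
  (1,2):dx=-1,dy=-3->C; (1,3):dx=-8,dy=+3->D; (1,4):dx=-7,dy=-9->C; (1,5):dx=-4,dy=-10->C
  (1,6):dx=-3,dy=-6->C; (1,7):dx=-5,dy=-4->C; (1,8):dx=-10,dy=+1->D; (1,9):dx=-12,dy=-12->C
  (2,3):dx=-7,dy=+6->D; (2,4):dx=-6,dy=-6->C; (2,5):dx=-3,dy=-7->C; (2,6):dx=-2,dy=-3->C
  (2,7):dx=-4,dy=-1->C; (2,8):dx=-9,dy=+4->D; (2,9):dx=-11,dy=-9->C; (3,4):dx=+1,dy=-12->D
  (3,5):dx=+4,dy=-13->D; (3,6):dx=+5,dy=-9->D; (3,7):dx=+3,dy=-7->D; (3,8):dx=-2,dy=-2->C
  (3,9):dx=-4,dy=-15->C; (4,5):dx=+3,dy=-1->D; (4,6):dx=+4,dy=+3->C; (4,7):dx=+2,dy=+5->C
  (4,8):dx=-3,dy=+10->D; (4,9):dx=-5,dy=-3->C; (5,6):dx=+1,dy=+4->C; (5,7):dx=-1,dy=+6->D
  (5,8):dx=-6,dy=+11->D; (5,9):dx=-8,dy=-2->C; (6,7):dx=-2,dy=+2->D; (6,8):dx=-7,dy=+7->D
  (6,9):dx=-9,dy=-6->C; (7,8):dx=-5,dy=+5->D; (7,9):dx=-7,dy=-8->C; (8,9):dx=-2,dy=-13->C
Step 2: C = 21, D = 15, total pairs = 36.
Step 3: tau = (C - D)/(n(n-1)/2) = (21 - 15)/36 = 0.166667.
Step 4: Exact two-sided p-value (enumerate n! = 362880 permutations of y under H0): p = 0.612202.
Step 5: alpha = 0.1. fail to reject H0.

tau_b = 0.1667 (C=21, D=15), p = 0.612202, fail to reject H0.


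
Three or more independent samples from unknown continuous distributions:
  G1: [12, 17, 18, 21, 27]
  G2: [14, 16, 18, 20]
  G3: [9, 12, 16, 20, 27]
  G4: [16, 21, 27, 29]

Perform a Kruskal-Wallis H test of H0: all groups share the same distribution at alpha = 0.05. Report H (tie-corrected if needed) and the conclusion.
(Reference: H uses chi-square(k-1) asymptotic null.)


Step 1: Combine all N = 18 observations and assign midranks.
sorted (value, group, rank): (9,G3,1), (12,G1,2.5), (12,G3,2.5), (14,G2,4), (16,G2,6), (16,G3,6), (16,G4,6), (17,G1,8), (18,G1,9.5), (18,G2,9.5), (20,G2,11.5), (20,G3,11.5), (21,G1,13.5), (21,G4,13.5), (27,G1,16), (27,G3,16), (27,G4,16), (29,G4,18)
Step 2: Sum ranks within each group.
R_1 = 49.5 (n_1 = 5)
R_2 = 31 (n_2 = 4)
R_3 = 37 (n_3 = 5)
R_4 = 53.5 (n_4 = 4)
Step 3: H = 12/(N(N+1)) * sum(R_i^2/n_i) - 3(N+1)
     = 12/(18*19) * (49.5^2/5 + 31^2/4 + 37^2/5 + 53.5^2/4) - 3*19
     = 0.035088 * 1719.66 - 57
     = 3.339035.
Step 4: Ties present; correction factor C = 1 - 72/(18^3 - 18) = 0.987616. Corrected H = 3.339035 / 0.987616 = 3.380904.
Step 5: Under H0, H ~ chi^2(3); p-value = 0.336540.
Step 6: alpha = 0.05. fail to reject H0.

H = 3.3809, df = 3, p = 0.336540, fail to reject H0.


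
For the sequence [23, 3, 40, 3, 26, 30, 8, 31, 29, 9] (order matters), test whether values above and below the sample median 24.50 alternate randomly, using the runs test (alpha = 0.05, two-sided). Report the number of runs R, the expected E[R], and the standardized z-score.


Step 1: Compute median = 24.50; label A = above, B = below.
Labels in order: BBABAABAAB  (n_A = 5, n_B = 5)
Step 2: Count runs R = 7.
Step 3: Under H0 (random ordering), E[R] = 2*n_A*n_B/(n_A+n_B) + 1 = 2*5*5/10 + 1 = 6.0000.
        Var[R] = 2*n_A*n_B*(2*n_A*n_B - n_A - n_B) / ((n_A+n_B)^2 * (n_A+n_B-1)) = 2000/900 = 2.2222.
        SD[R] = 1.4907.
Step 4: Continuity-corrected z = (R - 0.5 - E[R]) / SD[R] = (7 - 0.5 - 6.0000) / 1.4907 = 0.3354.
Step 5: Two-sided p-value via normal approximation = 2*(1 - Phi(|z|)) = 0.737316.
Step 6: alpha = 0.05. fail to reject H0.

R = 7, z = 0.3354, p = 0.737316, fail to reject H0.


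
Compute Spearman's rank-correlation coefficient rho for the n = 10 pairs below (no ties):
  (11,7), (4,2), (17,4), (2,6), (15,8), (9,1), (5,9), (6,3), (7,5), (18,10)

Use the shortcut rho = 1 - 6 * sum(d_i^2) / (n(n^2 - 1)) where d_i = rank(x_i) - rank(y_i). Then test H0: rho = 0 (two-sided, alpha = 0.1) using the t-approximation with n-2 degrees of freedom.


Step 1: Rank x and y separately (midranks; no ties here).
rank(x): 11->7, 4->2, 17->9, 2->1, 15->8, 9->6, 5->3, 6->4, 7->5, 18->10
rank(y): 7->7, 2->2, 4->4, 6->6, 8->8, 1->1, 9->9, 3->3, 5->5, 10->10
Step 2: d_i = R_x(i) - R_y(i); compute d_i^2.
  (7-7)^2=0, (2-2)^2=0, (9-4)^2=25, (1-6)^2=25, (8-8)^2=0, (6-1)^2=25, (3-9)^2=36, (4-3)^2=1, (5-5)^2=0, (10-10)^2=0
sum(d^2) = 112.
Step 3: rho = 1 - 6*112 / (10*(10^2 - 1)) = 1 - 672/990 = 0.321212.
Step 4: Under H0, t = rho * sqrt((n-2)/(1-rho^2)) = 0.9594 ~ t(8).
Step 5: Two-sided p-value from the t-distribution with 8 df = 0.365468.
Step 6: alpha = 0.1. fail to reject H0.

rho = 0.3212, p = 0.365468, fail to reject H0 at alpha = 0.1.


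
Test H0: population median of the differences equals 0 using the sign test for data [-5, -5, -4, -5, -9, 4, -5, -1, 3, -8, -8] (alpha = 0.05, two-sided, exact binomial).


Step 1: Discard zero differences. Original n = 11; n_eff = number of nonzero differences = 11.
Nonzero differences (with sign): -5, -5, -4, -5, -9, +4, -5, -1, +3, -8, -8
Step 2: Count signs: positive = 2, negative = 9.
Step 3: Under H0: P(positive) = 0.5, so the number of positives S ~ Bin(11, 0.5).
Step 4: Two-sided exact p-value = sum of Bin(11,0.5) probabilities at or below the observed probability = 0.065430.
Step 5: alpha = 0.05. fail to reject H0.

n_eff = 11, pos = 2, neg = 9, p = 0.065430, fail to reject H0.


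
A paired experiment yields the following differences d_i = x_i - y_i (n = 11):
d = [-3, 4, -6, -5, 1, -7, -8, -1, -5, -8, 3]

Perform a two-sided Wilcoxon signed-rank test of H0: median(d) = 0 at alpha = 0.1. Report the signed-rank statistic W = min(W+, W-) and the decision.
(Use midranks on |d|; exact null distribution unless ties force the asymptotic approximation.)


Step 1: Drop any zero differences (none here) and take |d_i|.
|d| = [3, 4, 6, 5, 1, 7, 8, 1, 5, 8, 3]
Step 2: Midrank |d_i| (ties get averaged ranks).
ranks: |3|->3.5, |4|->5, |6|->8, |5|->6.5, |1|->1.5, |7|->9, |8|->10.5, |1|->1.5, |5|->6.5, |8|->10.5, |3|->3.5
Step 3: Attach original signs; sum ranks with positive sign and with negative sign.
W+ = 5 + 1.5 + 3.5 = 10
W- = 3.5 + 8 + 6.5 + 9 + 10.5 + 1.5 + 6.5 + 10.5 = 56
(Check: W+ + W- = 66 should equal n(n+1)/2 = 66.)
Step 4: Test statistic W = min(W+, W-) = 10.
Step 5: Ties in |d|, so use the tie-corrected normal approximation.
        E[W] = n(n+1)/4 = 11*12/4 = 33.
        Tie groups: |d|=1 (t=2), |d|=3 (t=2), |d|=5 (t=2), |d|=8 (t=2); sum(t^3 - t) = 24.
        Var[W] = n(n+1)(2n+1)/24 - sum(t^3-t)/48 = 3036/24 - 24/48 = 126.
        z = (W - E[W]) / sqrt(Var[W]) = (10 - 33) / 11.2250 = -2.0490.
        Two-sided p = 2*Phi(z) = 0.040462.
Step 6: alpha = 0.1. reject H0.

W+ = 10, W- = 56, W = min = 10, p = 0.040462, reject H0.


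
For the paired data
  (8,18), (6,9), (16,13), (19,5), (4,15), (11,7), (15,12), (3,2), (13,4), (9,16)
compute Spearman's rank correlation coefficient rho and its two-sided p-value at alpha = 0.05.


Step 1: Rank x and y separately (midranks; no ties here).
rank(x): 8->4, 6->3, 16->9, 19->10, 4->2, 11->6, 15->8, 3->1, 13->7, 9->5
rank(y): 18->10, 9->5, 13->7, 5->3, 15->8, 7->4, 12->6, 2->1, 4->2, 16->9
Step 2: d_i = R_x(i) - R_y(i); compute d_i^2.
  (4-10)^2=36, (3-5)^2=4, (9-7)^2=4, (10-3)^2=49, (2-8)^2=36, (6-4)^2=4, (8-6)^2=4, (1-1)^2=0, (7-2)^2=25, (5-9)^2=16
sum(d^2) = 178.
Step 3: rho = 1 - 6*178 / (10*(10^2 - 1)) = 1 - 1068/990 = -0.078788.
Step 4: Under H0, t = rho * sqrt((n-2)/(1-rho^2)) = -0.2235 ~ t(8).
Step 5: Two-sided p-value from the t-distribution with 8 df = 0.828717.
Step 6: alpha = 0.05. fail to reject H0.

rho = -0.0788, p = 0.828717, fail to reject H0 at alpha = 0.05.


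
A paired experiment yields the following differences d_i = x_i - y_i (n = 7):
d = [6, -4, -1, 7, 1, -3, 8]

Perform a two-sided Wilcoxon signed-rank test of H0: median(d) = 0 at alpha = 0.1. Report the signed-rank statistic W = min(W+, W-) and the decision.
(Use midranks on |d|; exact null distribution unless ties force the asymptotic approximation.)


Step 1: Drop any zero differences (none here) and take |d_i|.
|d| = [6, 4, 1, 7, 1, 3, 8]
Step 2: Midrank |d_i| (ties get averaged ranks).
ranks: |6|->5, |4|->4, |1|->1.5, |7|->6, |1|->1.5, |3|->3, |8|->7
Step 3: Attach original signs; sum ranks with positive sign and with negative sign.
W+ = 5 + 6 + 1.5 + 7 = 19.5
W- = 4 + 1.5 + 3 = 8.5
(Check: W+ + W- = 28 should equal n(n+1)/2 = 28.)
Step 4: Test statistic W = min(W+, W-) = 8.5.
Step 5: Ties in |d|, so use the tie-corrected normal approximation.
        E[W] = n(n+1)/4 = 7*8/4 = 14.
        Tie groups: |d|=1 (t=2); sum(t^3 - t) = 6.
        Var[W] = n(n+1)(2n+1)/24 - sum(t^3-t)/48 = 840/24 - 6/48 = 34.875.
        z = (W - E[W]) / sqrt(Var[W]) = (8.5 - 14) / 5.9055 = -0.9313.
        Two-sided p = 2*Phi(z) = 0.351681.
Step 6: alpha = 0.1. fail to reject H0.

W+ = 19.5, W- = 8.5, W = min = 8.5, p = 0.351681, fail to reject H0.


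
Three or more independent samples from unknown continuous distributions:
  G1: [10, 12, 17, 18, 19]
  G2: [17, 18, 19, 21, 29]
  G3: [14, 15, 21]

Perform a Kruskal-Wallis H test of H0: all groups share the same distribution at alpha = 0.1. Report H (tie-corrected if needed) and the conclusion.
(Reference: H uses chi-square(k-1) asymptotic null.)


Step 1: Combine all N = 13 observations and assign midranks.
sorted (value, group, rank): (10,G1,1), (12,G1,2), (14,G3,3), (15,G3,4), (17,G1,5.5), (17,G2,5.5), (18,G1,7.5), (18,G2,7.5), (19,G1,9.5), (19,G2,9.5), (21,G2,11.5), (21,G3,11.5), (29,G2,13)
Step 2: Sum ranks within each group.
R_1 = 25.5 (n_1 = 5)
R_2 = 47 (n_2 = 5)
R_3 = 18.5 (n_3 = 3)
Step 3: H = 12/(N(N+1)) * sum(R_i^2/n_i) - 3(N+1)
     = 12/(13*14) * (25.5^2/5 + 47^2/5 + 18.5^2/3) - 3*14
     = 0.065934 * 685.933 - 42
     = 3.226374.
Step 4: Ties present; correction factor C = 1 - 24/(13^3 - 13) = 0.989011. Corrected H = 3.226374 / 0.989011 = 3.262222.
Step 5: Under H0, H ~ chi^2(2); p-value = 0.195712.
Step 6: alpha = 0.1. fail to reject H0.

H = 3.2622, df = 2, p = 0.195712, fail to reject H0.


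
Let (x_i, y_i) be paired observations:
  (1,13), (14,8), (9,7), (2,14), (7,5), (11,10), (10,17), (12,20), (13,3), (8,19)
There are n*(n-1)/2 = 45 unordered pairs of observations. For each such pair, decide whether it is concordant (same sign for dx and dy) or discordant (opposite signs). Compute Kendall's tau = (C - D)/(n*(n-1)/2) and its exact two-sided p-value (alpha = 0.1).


Step 1: Enumerate the 45 unordered pairs (i,j) with i<j and classify each by sign(x_j-x_i) * sign(y_j-y_i).
  (1,2):dx=+13,dy=-5->D; (1,3):dx=+8,dy=-6->D; (1,4):dx=+1,dy=+1->C; (1,5):dx=+6,dy=-8->D
  (1,6):dx=+10,dy=-3->D; (1,7):dx=+9,dy=+4->C; (1,8):dx=+11,dy=+7->C; (1,9):dx=+12,dy=-10->D
  (1,10):dx=+7,dy=+6->C; (2,3):dx=-5,dy=-1->C; (2,4):dx=-12,dy=+6->D; (2,5):dx=-7,dy=-3->C
  (2,6):dx=-3,dy=+2->D; (2,7):dx=-4,dy=+9->D; (2,8):dx=-2,dy=+12->D; (2,9):dx=-1,dy=-5->C
  (2,10):dx=-6,dy=+11->D; (3,4):dx=-7,dy=+7->D; (3,5):dx=-2,dy=-2->C; (3,6):dx=+2,dy=+3->C
  (3,7):dx=+1,dy=+10->C; (3,8):dx=+3,dy=+13->C; (3,9):dx=+4,dy=-4->D; (3,10):dx=-1,dy=+12->D
  (4,5):dx=+5,dy=-9->D; (4,6):dx=+9,dy=-4->D; (4,7):dx=+8,dy=+3->C; (4,8):dx=+10,dy=+6->C
  (4,9):dx=+11,dy=-11->D; (4,10):dx=+6,dy=+5->C; (5,6):dx=+4,dy=+5->C; (5,7):dx=+3,dy=+12->C
  (5,8):dx=+5,dy=+15->C; (5,9):dx=+6,dy=-2->D; (5,10):dx=+1,dy=+14->C; (6,7):dx=-1,dy=+7->D
  (6,8):dx=+1,dy=+10->C; (6,9):dx=+2,dy=-7->D; (6,10):dx=-3,dy=+9->D; (7,8):dx=+2,dy=+3->C
  (7,9):dx=+3,dy=-14->D; (7,10):dx=-2,dy=+2->D; (8,9):dx=+1,dy=-17->D; (8,10):dx=-4,dy=-1->C
  (9,10):dx=-5,dy=+16->D
Step 2: C = 21, D = 24, total pairs = 45.
Step 3: tau = (C - D)/(n(n-1)/2) = (21 - 24)/45 = -0.066667.
Step 4: Exact two-sided p-value (enumerate n! = 3628800 permutations of y under H0): p = 0.861801.
Step 5: alpha = 0.1. fail to reject H0.

tau_b = -0.0667 (C=21, D=24), p = 0.861801, fail to reject H0.


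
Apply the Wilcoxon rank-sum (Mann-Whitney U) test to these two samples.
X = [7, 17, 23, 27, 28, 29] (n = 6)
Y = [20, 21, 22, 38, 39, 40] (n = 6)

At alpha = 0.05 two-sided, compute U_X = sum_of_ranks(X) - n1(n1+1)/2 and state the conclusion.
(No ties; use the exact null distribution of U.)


Step 1: Combine and sort all 12 observations; assign midranks.
sorted (value, group): (7,X), (17,X), (20,Y), (21,Y), (22,Y), (23,X), (27,X), (28,X), (29,X), (38,Y), (39,Y), (40,Y)
ranks: 7->1, 17->2, 20->3, 21->4, 22->5, 23->6, 27->7, 28->8, 29->9, 38->10, 39->11, 40->12
Step 2: Rank sum for X: R1 = 1 + 2 + 6 + 7 + 8 + 9 = 33.
Step 3: U_X = R1 - n1(n1+1)/2 = 33 - 6*7/2 = 33 - 21 = 12.
       U_Y = n1*n2 - U_X = 36 - 12 = 24.
Step 4: No ties, so the exact null distribution of U (based on enumerating the C(12,6) = 924 equally likely rank assignments) gives the two-sided p-value.
Step 5: p-value = 0.393939; compare to alpha = 0.05. fail to reject H0.

U_X = 12, p = 0.393939, fail to reject H0 at alpha = 0.05.


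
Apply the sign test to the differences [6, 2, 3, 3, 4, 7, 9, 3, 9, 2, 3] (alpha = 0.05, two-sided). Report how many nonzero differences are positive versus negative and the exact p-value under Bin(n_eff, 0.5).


Step 1: Discard zero differences. Original n = 11; n_eff = number of nonzero differences = 11.
Nonzero differences (with sign): +6, +2, +3, +3, +4, +7, +9, +3, +9, +2, +3
Step 2: Count signs: positive = 11, negative = 0.
Step 3: Under H0: P(positive) = 0.5, so the number of positives S ~ Bin(11, 0.5).
Step 4: Two-sided exact p-value = sum of Bin(11,0.5) probabilities at or below the observed probability = 0.000977.
Step 5: alpha = 0.05. reject H0.

n_eff = 11, pos = 11, neg = 0, p = 0.000977, reject H0.


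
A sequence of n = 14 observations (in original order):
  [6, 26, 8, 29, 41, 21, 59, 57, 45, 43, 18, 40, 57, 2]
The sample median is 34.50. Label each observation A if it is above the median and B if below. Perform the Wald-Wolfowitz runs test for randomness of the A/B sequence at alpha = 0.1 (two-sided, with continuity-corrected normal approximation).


Step 1: Compute median = 34.50; label A = above, B = below.
Labels in order: BBBBABAAAABAAB  (n_A = 7, n_B = 7)
Step 2: Count runs R = 7.
Step 3: Under H0 (random ordering), E[R] = 2*n_A*n_B/(n_A+n_B) + 1 = 2*7*7/14 + 1 = 8.0000.
        Var[R] = 2*n_A*n_B*(2*n_A*n_B - n_A - n_B) / ((n_A+n_B)^2 * (n_A+n_B-1)) = 8232/2548 = 3.2308.
        SD[R] = 1.7974.
Step 4: Continuity-corrected z = (R + 0.5 - E[R]) / SD[R] = (7 + 0.5 - 8.0000) / 1.7974 = -0.2782.
Step 5: Two-sided p-value via normal approximation = 2*(1 - Phi(|z|)) = 0.780879.
Step 6: alpha = 0.1. fail to reject H0.

R = 7, z = -0.2782, p = 0.780879, fail to reject H0.


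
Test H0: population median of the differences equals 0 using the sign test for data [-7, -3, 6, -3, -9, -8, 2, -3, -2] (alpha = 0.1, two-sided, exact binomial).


Step 1: Discard zero differences. Original n = 9; n_eff = number of nonzero differences = 9.
Nonzero differences (with sign): -7, -3, +6, -3, -9, -8, +2, -3, -2
Step 2: Count signs: positive = 2, negative = 7.
Step 3: Under H0: P(positive) = 0.5, so the number of positives S ~ Bin(9, 0.5).
Step 4: Two-sided exact p-value = sum of Bin(9,0.5) probabilities at or below the observed probability = 0.179688.
Step 5: alpha = 0.1. fail to reject H0.

n_eff = 9, pos = 2, neg = 7, p = 0.179688, fail to reject H0.


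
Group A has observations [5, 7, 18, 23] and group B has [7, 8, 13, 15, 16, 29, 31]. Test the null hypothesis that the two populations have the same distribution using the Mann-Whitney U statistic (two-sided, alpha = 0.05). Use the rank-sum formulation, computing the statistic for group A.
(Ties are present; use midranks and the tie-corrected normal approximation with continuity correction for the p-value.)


Step 1: Combine and sort all 11 observations; assign midranks.
sorted (value, group): (5,X), (7,X), (7,Y), (8,Y), (13,Y), (15,Y), (16,Y), (18,X), (23,X), (29,Y), (31,Y)
ranks: 5->1, 7->2.5, 7->2.5, 8->4, 13->5, 15->6, 16->7, 18->8, 23->9, 29->10, 31->11
Step 2: Rank sum for X: R1 = 1 + 2.5 + 8 + 9 = 20.5.
Step 3: U_X = R1 - n1(n1+1)/2 = 20.5 - 4*5/2 = 20.5 - 10 = 10.5.
       U_Y = n1*n2 - U_X = 28 - 10.5 = 17.5.
Step 4: Ties are present, so use the tie-corrected normal approximation (with continuity correction) for the p-value.
Step 5: p-value = 0.569872; compare to alpha = 0.05. fail to reject H0.

U_X = 10.5, p = 0.569872, fail to reject H0 at alpha = 0.05.


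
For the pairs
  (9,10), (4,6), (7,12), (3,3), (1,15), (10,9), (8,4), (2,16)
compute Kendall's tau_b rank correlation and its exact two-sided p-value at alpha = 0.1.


Step 1: Enumerate the 28 unordered pairs (i,j) with i<j and classify each by sign(x_j-x_i) * sign(y_j-y_i).
  (1,2):dx=-5,dy=-4->C; (1,3):dx=-2,dy=+2->D; (1,4):dx=-6,dy=-7->C; (1,5):dx=-8,dy=+5->D
  (1,6):dx=+1,dy=-1->D; (1,7):dx=-1,dy=-6->C; (1,8):dx=-7,dy=+6->D; (2,3):dx=+3,dy=+6->C
  (2,4):dx=-1,dy=-3->C; (2,5):dx=-3,dy=+9->D; (2,6):dx=+6,dy=+3->C; (2,7):dx=+4,dy=-2->D
  (2,8):dx=-2,dy=+10->D; (3,4):dx=-4,dy=-9->C; (3,5):dx=-6,dy=+3->D; (3,6):dx=+3,dy=-3->D
  (3,7):dx=+1,dy=-8->D; (3,8):dx=-5,dy=+4->D; (4,5):dx=-2,dy=+12->D; (4,6):dx=+7,dy=+6->C
  (4,7):dx=+5,dy=+1->C; (4,8):dx=-1,dy=+13->D; (5,6):dx=+9,dy=-6->D; (5,7):dx=+7,dy=-11->D
  (5,8):dx=+1,dy=+1->C; (6,7):dx=-2,dy=-5->C; (6,8):dx=-8,dy=+7->D; (7,8):dx=-6,dy=+12->D
Step 2: C = 11, D = 17, total pairs = 28.
Step 3: tau = (C - D)/(n(n-1)/2) = (11 - 17)/28 = -0.214286.
Step 4: Exact two-sided p-value (enumerate n! = 40320 permutations of y under H0): p = 0.548413.
Step 5: alpha = 0.1. fail to reject H0.

tau_b = -0.2143 (C=11, D=17), p = 0.548413, fail to reject H0.


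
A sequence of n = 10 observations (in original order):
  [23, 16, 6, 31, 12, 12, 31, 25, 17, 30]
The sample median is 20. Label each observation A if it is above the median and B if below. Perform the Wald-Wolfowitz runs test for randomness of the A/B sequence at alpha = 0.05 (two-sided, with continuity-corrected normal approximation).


Step 1: Compute median = 20; label A = above, B = below.
Labels in order: ABBABBAABA  (n_A = 5, n_B = 5)
Step 2: Count runs R = 7.
Step 3: Under H0 (random ordering), E[R] = 2*n_A*n_B/(n_A+n_B) + 1 = 2*5*5/10 + 1 = 6.0000.
        Var[R] = 2*n_A*n_B*(2*n_A*n_B - n_A - n_B) / ((n_A+n_B)^2 * (n_A+n_B-1)) = 2000/900 = 2.2222.
        SD[R] = 1.4907.
Step 4: Continuity-corrected z = (R - 0.5 - E[R]) / SD[R] = (7 - 0.5 - 6.0000) / 1.4907 = 0.3354.
Step 5: Two-sided p-value via normal approximation = 2*(1 - Phi(|z|)) = 0.737316.
Step 6: alpha = 0.05. fail to reject H0.

R = 7, z = 0.3354, p = 0.737316, fail to reject H0.


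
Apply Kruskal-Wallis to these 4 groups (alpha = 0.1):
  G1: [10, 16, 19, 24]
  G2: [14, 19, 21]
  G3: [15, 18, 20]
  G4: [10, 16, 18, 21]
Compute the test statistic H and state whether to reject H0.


Step 1: Combine all N = 14 observations and assign midranks.
sorted (value, group, rank): (10,G1,1.5), (10,G4,1.5), (14,G2,3), (15,G3,4), (16,G1,5.5), (16,G4,5.5), (18,G3,7.5), (18,G4,7.5), (19,G1,9.5), (19,G2,9.5), (20,G3,11), (21,G2,12.5), (21,G4,12.5), (24,G1,14)
Step 2: Sum ranks within each group.
R_1 = 30.5 (n_1 = 4)
R_2 = 25 (n_2 = 3)
R_3 = 22.5 (n_3 = 3)
R_4 = 27 (n_4 = 4)
Step 3: H = 12/(N(N+1)) * sum(R_i^2/n_i) - 3(N+1)
     = 12/(14*15) * (30.5^2/4 + 25^2/3 + 22.5^2/3 + 27^2/4) - 3*15
     = 0.057143 * 791.896 - 45
     = 0.251190.
Step 4: Ties present; correction factor C = 1 - 30/(14^3 - 14) = 0.989011. Corrected H = 0.251190 / 0.989011 = 0.253981.
Step 5: Under H0, H ~ chi^2(3); p-value = 0.968437.
Step 6: alpha = 0.1. fail to reject H0.

H = 0.2540, df = 3, p = 0.968437, fail to reject H0.
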